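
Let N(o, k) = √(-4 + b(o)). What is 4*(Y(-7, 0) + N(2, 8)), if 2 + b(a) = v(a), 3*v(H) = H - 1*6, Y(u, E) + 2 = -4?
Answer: -24 + 4*I*√66/3 ≈ -24.0 + 10.832*I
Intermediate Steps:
Y(u, E) = -6 (Y(u, E) = -2 - 4 = -6)
v(H) = -2 + H/3 (v(H) = (H - 1*6)/3 = (H - 6)/3 = (-6 + H)/3 = -2 + H/3)
b(a) = -4 + a/3 (b(a) = -2 + (-2 + a/3) = -4 + a/3)
N(o, k) = √(-8 + o/3) (N(o, k) = √(-4 + (-4 + o/3)) = √(-8 + o/3))
4*(Y(-7, 0) + N(2, 8)) = 4*(-6 + √(-72 + 3*2)/3) = 4*(-6 + √(-72 + 6)/3) = 4*(-6 + √(-66)/3) = 4*(-6 + (I*√66)/3) = 4*(-6 + I*√66/3) = -24 + 4*I*√66/3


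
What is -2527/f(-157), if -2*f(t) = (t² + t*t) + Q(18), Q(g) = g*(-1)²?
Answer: 2527/24658 ≈ 0.10248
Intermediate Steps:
Q(g) = g (Q(g) = g*1 = g)
f(t) = -9 - t² (f(t) = -((t² + t*t) + 18)/2 = -((t² + t²) + 18)/2 = -(2*t² + 18)/2 = -(18 + 2*t²)/2 = -9 - t²)
-2527/f(-157) = -2527/(-9 - 1*(-157)²) = -2527/(-9 - 1*24649) = -2527/(-9 - 24649) = -2527/(-24658) = -2527*(-1/24658) = 2527/24658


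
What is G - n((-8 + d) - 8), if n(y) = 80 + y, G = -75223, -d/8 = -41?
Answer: -75615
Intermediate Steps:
d = 328 (d = -8*(-41) = 328)
G - n((-8 + d) - 8) = -75223 - (80 + ((-8 + 328) - 8)) = -75223 - (80 + (320 - 8)) = -75223 - (80 + 312) = -75223 - 1*392 = -75223 - 392 = -75615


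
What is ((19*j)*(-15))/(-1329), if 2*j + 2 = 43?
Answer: 3895/886 ≈ 4.3962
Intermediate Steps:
j = 41/2 (j = -1 + (½)*43 = -1 + 43/2 = 41/2 ≈ 20.500)
((19*j)*(-15))/(-1329) = ((19*(41/2))*(-15))/(-1329) = ((779/2)*(-15))*(-1/1329) = -11685/2*(-1/1329) = 3895/886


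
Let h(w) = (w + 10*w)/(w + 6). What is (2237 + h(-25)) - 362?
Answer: 35900/19 ≈ 1889.5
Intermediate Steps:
h(w) = 11*w/(6 + w) (h(w) = (11*w)/(6 + w) = 11*w/(6 + w))
(2237 + h(-25)) - 362 = (2237 + 11*(-25)/(6 - 25)) - 362 = (2237 + 11*(-25)/(-19)) - 362 = (2237 + 11*(-25)*(-1/19)) - 362 = (2237 + 275/19) - 362 = 42778/19 - 362 = 35900/19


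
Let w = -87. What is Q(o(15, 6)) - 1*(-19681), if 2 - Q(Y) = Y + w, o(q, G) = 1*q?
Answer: 19755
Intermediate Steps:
o(q, G) = q
Q(Y) = 89 - Y (Q(Y) = 2 - (Y - 87) = 2 - (-87 + Y) = 2 + (87 - Y) = 89 - Y)
Q(o(15, 6)) - 1*(-19681) = (89 - 1*15) - 1*(-19681) = (89 - 15) + 19681 = 74 + 19681 = 19755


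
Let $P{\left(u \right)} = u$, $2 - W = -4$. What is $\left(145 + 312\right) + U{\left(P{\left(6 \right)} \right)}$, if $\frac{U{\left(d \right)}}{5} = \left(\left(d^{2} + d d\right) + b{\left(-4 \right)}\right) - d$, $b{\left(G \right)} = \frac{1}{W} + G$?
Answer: $\frac{4607}{6} \approx 767.83$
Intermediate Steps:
$W = 6$ ($W = 2 - -4 = 2 + 4 = 6$)
$b{\left(G \right)} = \frac{1}{6} + G$
$U{\left(d \right)} = - \frac{115}{6} - 5 d + 10 d^{2}$ ($U{\left(d \right)} = 5 \left(\left(\left(d^{2} + d d\right) + \left(\frac{1}{6} - 4\right)\right) - d\right) = 5 \left(\left(\left(d^{2} + d^{2}\right) - \frac{23}{6}\right) - d\right) = 5 \left(\left(2 d^{2} - \frac{23}{6}\right) - d\right) = 5 \left(\left(- \frac{23}{6} + 2 d^{2}\right) - d\right) = 5 \left(- \frac{23}{6} - d + 2 d^{2}\right) = - \frac{115}{6} - 5 d + 10 d^{2}$)
$\left(145 + 312\right) + U{\left(P{\left(6 \right)} \right)} = \left(145 + 312\right) - \left(\frac{295}{6} - 360\right) = 457 - - \frac{1865}{6} = 457 + \frac{1865}{6} = \frac{4607}{6}$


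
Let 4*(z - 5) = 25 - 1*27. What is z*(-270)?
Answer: -1215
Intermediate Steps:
z = 9/2 (z = 5 + (25 - 1*27)/4 = 5 + (25 - 27)/4 = 5 + (1/4)*(-2) = 5 - 1/2 = 9/2 ≈ 4.5000)
z*(-270) = (9/2)*(-270) = -1215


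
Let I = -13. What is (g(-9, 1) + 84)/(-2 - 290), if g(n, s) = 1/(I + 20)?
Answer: -589/2044 ≈ -0.28816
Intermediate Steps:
g(n, s) = ⅐ (g(n, s) = 1/(-13 + 20) = 1/7 = ⅐)
(g(-9, 1) + 84)/(-2 - 290) = (⅐ + 84)/(-2 - 290) = (589/7)/(-292) = (589/7)*(-1/292) = -589/2044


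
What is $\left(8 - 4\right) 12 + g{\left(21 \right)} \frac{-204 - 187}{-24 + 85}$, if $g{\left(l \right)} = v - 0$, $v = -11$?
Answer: $\frac{7229}{61} \approx 118.51$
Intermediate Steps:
$g{\left(l \right)} = -11$ ($g{\left(l \right)} = -11 - 0 = -11 + 0 = -11$)
$\left(8 - 4\right) 12 + g{\left(21 \right)} \frac{-204 - 187}{-24 + 85} = \left(8 - 4\right) 12 - 11 \frac{-204 - 187}{-24 + 85} = 4 \cdot 12 - 11 \left(- \frac{391}{61}\right) = 48 - 11 \left(\left(-391\right) \frac{1}{61}\right) = 48 - - \frac{4301}{61} = 48 + \frac{4301}{61} = \frac{7229}{61}$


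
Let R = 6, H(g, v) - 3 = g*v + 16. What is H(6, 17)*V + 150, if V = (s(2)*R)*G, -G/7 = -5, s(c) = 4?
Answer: 101790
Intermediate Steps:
H(g, v) = 19 + g*v (H(g, v) = 3 + (g*v + 16) = 3 + (16 + g*v) = 19 + g*v)
G = 35 (G = -7*(-5) = 35)
V = 840 (V = (4*6)*35 = 24*35 = 840)
H(6, 17)*V + 150 = (19 + 6*17)*840 + 150 = (19 + 102)*840 + 150 = 121*840 + 150 = 101640 + 150 = 101790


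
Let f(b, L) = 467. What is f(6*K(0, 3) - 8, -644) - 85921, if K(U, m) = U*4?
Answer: -85454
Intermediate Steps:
K(U, m) = 4*U
f(6*K(0, 3) - 8, -644) - 85921 = 467 - 85921 = -85454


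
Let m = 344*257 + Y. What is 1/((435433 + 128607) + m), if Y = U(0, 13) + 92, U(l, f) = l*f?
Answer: 1/652540 ≈ 1.5325e-6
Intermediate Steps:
U(l, f) = f*l
Y = 92 (Y = 13*0 + 92 = 0 + 92 = 92)
m = 88500 (m = 344*257 + 92 = 88408 + 92 = 88500)
1/((435433 + 128607) + m) = 1/((435433 + 128607) + 88500) = 1/(564040 + 88500) = 1/652540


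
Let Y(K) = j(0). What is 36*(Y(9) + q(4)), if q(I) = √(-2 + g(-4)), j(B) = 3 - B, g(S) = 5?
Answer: 108 + 36*√3 ≈ 170.35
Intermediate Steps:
Y(K) = 3 (Y(K) = 3 - 1*0 = 3 + 0 = 3)
q(I) = √3 (q(I) = √(-2 + 5) = √3)
36*(Y(9) + q(4)) = 36*(3 + √3) = 108 + 36*√3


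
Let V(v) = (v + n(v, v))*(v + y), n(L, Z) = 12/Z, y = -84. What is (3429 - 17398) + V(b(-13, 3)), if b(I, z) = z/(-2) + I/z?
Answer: -2386831/180 ≈ -13260.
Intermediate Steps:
b(I, z) = -z/2 + I/z (b(I, z) = z*(-½) + I/z = -z/2 + I/z)
V(v) = (-84 + v)*(v + 12/v) (V(v) = (v + 12/v)*(v - 84) = (v + 12/v)*(-84 + v) = (-84 + v)*(v + 12/v))
(3429 - 17398) + V(b(-13, 3)) = (3429 - 17398) + (12 + (-½*3 - 13/3)² - 1008/(-½*3 - 13/3) - 84*(-½*3 - 13/3)) = -13969 + (12 + (-3/2 - 13*⅓)² - 1008/(-3/2 - 13*⅓) - 84*(-3/2 - 13*⅓)) = -13969 + (12 + (-3/2 - 13/3)² - 1008/(-3/2 - 13/3) - 84*(-3/2 - 13/3)) = -13969 + (12 + (-35/6)² - 1008/(-35/6) - 84*(-35/6)) = -13969 + (12 + 1225/36 - 1008*(-6/35) + 490) = -13969 + (12 + 1225/36 + 864/5 + 490) = -13969 + 127589/180 = -2386831/180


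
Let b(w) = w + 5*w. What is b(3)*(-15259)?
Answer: -274662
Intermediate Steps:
b(w) = 6*w
b(3)*(-15259) = (6*3)*(-15259) = 18*(-15259) = -274662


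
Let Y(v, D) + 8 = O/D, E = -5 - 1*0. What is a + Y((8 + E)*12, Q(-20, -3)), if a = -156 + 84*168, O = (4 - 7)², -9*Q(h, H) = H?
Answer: 13975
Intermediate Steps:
Q(h, H) = -H/9
E = -5 (E = -5 + 0 = -5)
O = 9 (O = (-3)² = 9)
Y(v, D) = -8 + 9/D
a = 13956 (a = -156 + 14112 = 13956)
a + Y((8 + E)*12, Q(-20, -3)) = 13956 + (-8 + 9/((-⅑*(-3)))) = 13956 + (-8 + 9/(⅓)) = 13956 + (-8 + 9*3) = 13956 + (-8 + 27) = 13956 + 19 = 13975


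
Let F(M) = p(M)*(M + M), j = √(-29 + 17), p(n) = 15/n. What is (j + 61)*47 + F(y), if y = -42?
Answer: 2897 + 94*I*√3 ≈ 2897.0 + 162.81*I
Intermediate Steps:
j = 2*I*√3 (j = √(-12) = 2*I*√3 ≈ 3.4641*I)
F(M) = 30 (F(M) = (15/M)*(M + M) = (15/M)*(2*M) = 30)
(j + 61)*47 + F(y) = (2*I*√3 + 61)*47 + 30 = (61 + 2*I*√3)*47 + 30 = (2867 + 94*I*√3) + 30 = 2897 + 94*I*√3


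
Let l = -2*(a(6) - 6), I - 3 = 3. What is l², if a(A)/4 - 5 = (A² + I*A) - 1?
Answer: 355216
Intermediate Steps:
I = 6 (I = 3 + 3 = 6)
a(A) = 16 + 4*A² + 24*A (a(A) = 20 + 4*((A² + 6*A) - 1) = 20 + 4*(-1 + A² + 6*A) = 20 + (-4 + 4*A² + 24*A) = 16 + 4*A² + 24*A)
l = -596 (l = -2*((16 + 4*6² + 24*6) - 6) = -2*((16 + 4*36 + 144) - 6) = -2*((16 + 144 + 144) - 6) = -2*(304 - 6) = -2*298 = -596)
l² = (-596)² = 355216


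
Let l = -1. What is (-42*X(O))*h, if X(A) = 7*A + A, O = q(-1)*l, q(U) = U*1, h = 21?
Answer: -7056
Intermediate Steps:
q(U) = U
O = 1 (O = -1*(-1) = 1)
X(A) = 8*A
(-42*X(O))*h = -336*21 = -7056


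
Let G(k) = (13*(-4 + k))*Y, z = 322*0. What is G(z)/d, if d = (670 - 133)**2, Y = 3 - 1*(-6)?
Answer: -52/32041 ≈ -0.0016229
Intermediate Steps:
Y = 9 (Y = 3 + 6 = 9)
d = 288369 (d = 537**2 = 288369)
z = 0
G(k) = -468 + 117*k (G(k) = (13*(-4 + k))*9 = (-52 + 13*k)*9 = -468 + 117*k)
G(z)/d = (-468 + 117*0)/288369 = (-468 + 0)*(1/288369) = -468*1/288369 = -52/32041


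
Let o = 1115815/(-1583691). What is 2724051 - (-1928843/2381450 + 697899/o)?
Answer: 1974124046437028869/531451526350 ≈ 3.7146e+6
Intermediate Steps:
o = -1115815/1583691 (o = 1115815*(-1/1583691) = -1115815/1583691 ≈ -0.70457)
2724051 - (-1928843/2381450 + 697899/o) = 2724051 - (-1928843/2381450 + 697899/(-1115815/1583691)) = 2724051 - (-1928843*1/2381450 + 697899*(-1583691/1115815)) = 2724051 - (-1928843/2381450 - 1105256365209/1115815) = 2724051 - 1*(-526422984631785019/531451526350) = 2724051 + 526422984631785019/531451526350 = 1974124046437028869/531451526350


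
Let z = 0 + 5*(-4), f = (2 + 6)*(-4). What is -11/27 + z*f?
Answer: 17269/27 ≈ 639.59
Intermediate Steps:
f = -32 (f = 8*(-4) = -32)
z = -20 (z = 0 - 20 = -20)
-11/27 + z*f = -11/27 - 20*(-32) = -11*1/27 + 640 = -11/27 + 640 = 17269/27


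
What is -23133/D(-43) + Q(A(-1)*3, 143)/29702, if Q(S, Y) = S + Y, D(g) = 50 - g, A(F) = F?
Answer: -114513891/460381 ≈ -248.74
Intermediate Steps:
-23133/D(-43) + Q(A(-1)*3, 143)/29702 = -23133/(50 - 1*(-43)) + (-1*3 + 143)/29702 = -23133/(50 + 43) + (-3 + 143)*(1/29702) = -23133/93 + 140*(1/29702) = -23133*1/93 + 70/14851 = -7711/31 + 70/14851 = -114513891/460381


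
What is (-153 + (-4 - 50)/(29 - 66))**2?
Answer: 31438449/1369 ≈ 22965.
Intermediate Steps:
(-153 + (-4 - 50)/(29 - 66))**2 = (-153 - 54/(-37))**2 = (-153 - 54*(-1/37))**2 = (-153 + 54/37)**2 = (-5607/37)**2 = 31438449/1369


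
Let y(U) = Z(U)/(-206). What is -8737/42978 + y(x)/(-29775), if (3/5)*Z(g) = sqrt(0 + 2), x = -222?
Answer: -8737/42978 + sqrt(2)/3680190 ≈ -0.20329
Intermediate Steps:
Z(g) = 5*sqrt(2)/3 (Z(g) = 5*sqrt(0 + 2)/3 = 5*sqrt(2)/3)
y(U) = -5*sqrt(2)/618 (y(U) = (5*sqrt(2)/3)/(-206) = (5*sqrt(2)/3)*(-1/206) = -5*sqrt(2)/618)
-8737/42978 + y(x)/(-29775) = -8737/42978 - 5*sqrt(2)/618/(-29775) = -8737*1/42978 - 5*sqrt(2)/618*(-1/29775) = -8737/42978 + sqrt(2)/3680190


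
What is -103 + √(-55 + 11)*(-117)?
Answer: -103 - 234*I*√11 ≈ -103.0 - 776.09*I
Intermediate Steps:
-103 + √(-55 + 11)*(-117) = -103 + √(-44)*(-117) = -103 + (2*I*√11)*(-117) = -103 - 234*I*√11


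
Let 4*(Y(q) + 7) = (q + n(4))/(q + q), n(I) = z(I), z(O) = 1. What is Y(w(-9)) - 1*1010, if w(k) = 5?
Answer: -20337/20 ≈ -1016.8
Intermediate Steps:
n(I) = 1
Y(q) = -7 + (1 + q)/(8*q) (Y(q) = -7 + ((q + 1)/(q + q))/4 = -7 + ((1 + q)/((2*q)))/4 = -7 + ((1 + q)*(1/(2*q)))/4 = -7 + ((1 + q)/(2*q))/4 = -7 + (1 + q)/(8*q))
Y(w(-9)) - 1*1010 = (⅛)*(1 - 55*5)/5 - 1*1010 = (⅛)*(⅕)*(1 - 275) - 1010 = (⅛)*(⅕)*(-274) - 1010 = -137/20 - 1010 = -20337/20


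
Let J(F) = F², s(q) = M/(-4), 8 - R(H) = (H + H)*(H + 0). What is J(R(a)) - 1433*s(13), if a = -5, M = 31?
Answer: 51479/4 ≈ 12870.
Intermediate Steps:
R(H) = 8 - 2*H² (R(H) = 8 - (H + H)*(H + 0) = 8 - 2*H*H = 8 - 2*H²)
s(q) = -31/4 (s(q) = 31/(-4) = 31*(-¼) = -31/4)
J(R(a)) - 1433*s(13) = (8 - 2*(-5)²)² - 1433*(-31/4) = (8 - 2*25)² + 44423/4 = (8 - 50)² + 44423/4 = (-42)² + 44423/4 = 1764 + 44423/4 = 51479/4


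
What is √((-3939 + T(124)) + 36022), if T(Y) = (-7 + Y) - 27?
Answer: √32173 ≈ 179.37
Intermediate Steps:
T(Y) = -34 + Y
√((-3939 + T(124)) + 36022) = √((-3939 + (-34 + 124)) + 36022) = √((-3939 + 90) + 36022) = √(-3849 + 36022) = √32173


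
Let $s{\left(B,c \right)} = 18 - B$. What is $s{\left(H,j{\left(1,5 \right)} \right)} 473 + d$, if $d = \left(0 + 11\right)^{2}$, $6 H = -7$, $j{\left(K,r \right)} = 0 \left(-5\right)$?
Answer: $\frac{55121}{6} \approx 9186.8$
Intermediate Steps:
$j{\left(K,r \right)} = 0$
$H = - \frac{7}{6}$ ($H = \frac{1}{6} \left(-7\right) = - \frac{7}{6} \approx -1.1667$)
$d = 121$ ($d = 11^{2} = 121$)
$s{\left(H,j{\left(1,5 \right)} \right)} 473 + d = \left(18 - - \frac{7}{6}\right) 473 + 121 = \left(18 + \frac{7}{6}\right) 473 + 121 = \frac{115}{6} \cdot 473 + 121 = \frac{54395}{6} + 121 = \frac{55121}{6}$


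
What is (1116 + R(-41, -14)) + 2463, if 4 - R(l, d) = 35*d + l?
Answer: 4114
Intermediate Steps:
R(l, d) = 4 - l - 35*d (R(l, d) = 4 - (35*d + l) = 4 - (l + 35*d) = 4 + (-l - 35*d) = 4 - l - 35*d)
(1116 + R(-41, -14)) + 2463 = (1116 + (4 - 1*(-41) - 35*(-14))) + 2463 = (1116 + (4 + 41 + 490)) + 2463 = (1116 + 535) + 2463 = 1651 + 2463 = 4114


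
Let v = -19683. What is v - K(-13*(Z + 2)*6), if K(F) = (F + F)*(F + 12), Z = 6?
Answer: -783459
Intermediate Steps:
K(F) = 2*F*(12 + F) (K(F) = (2*F)*(12 + F) = 2*F*(12 + F))
v - K(-13*(Z + 2)*6) = -19683 - 2*(-13*(6 + 2)*6)*(12 - 13*(6 + 2)*6) = -19683 - 2*(-104*6)*(12 - 104*6) = -19683 - 2*(-13*48)*(12 - 13*48) = -19683 - 2*(-624)*(12 - 624) = -19683 - 2*(-624)*(-612) = -19683 - 1*763776 = -19683 - 763776 = -783459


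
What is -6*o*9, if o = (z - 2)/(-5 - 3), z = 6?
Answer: 27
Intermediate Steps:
o = -1/2 (o = (6 - 2)/(-5 - 3) = 4/(-8) = 4*(-1/8) = -1/2 ≈ -0.50000)
-6*o*9 = -6*(-1/2)*9 = 3*9 = 27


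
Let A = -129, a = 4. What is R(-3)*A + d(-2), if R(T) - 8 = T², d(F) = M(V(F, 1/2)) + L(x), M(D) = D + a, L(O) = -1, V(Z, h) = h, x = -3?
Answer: -4379/2 ≈ -2189.5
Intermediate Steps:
M(D) = 4 + D (M(D) = D + 4 = 4 + D)
d(F) = 7/2 (d(F) = (4 + 1/2) - 1 = (4 + ½) - 1 = 9/2 - 1 = 7/2)
R(T) = 8 + T²
R(-3)*A + d(-2) = (8 + (-3)²)*(-129) + 7/2 = (8 + 9)*(-129) + 7/2 = 17*(-129) + 7/2 = -2193 + 7/2 = -4379/2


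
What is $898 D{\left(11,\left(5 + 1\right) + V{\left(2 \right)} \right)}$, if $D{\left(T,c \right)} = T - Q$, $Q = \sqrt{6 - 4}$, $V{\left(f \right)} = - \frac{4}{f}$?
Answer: $9878 - 898 \sqrt{2} \approx 8608.0$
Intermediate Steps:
$Q = \sqrt{2} \approx 1.4142$
$D{\left(T,c \right)} = T - \sqrt{2}$
$898 D{\left(11,\left(5 + 1\right) + V{\left(2 \right)} \right)} = 898 \left(11 - \sqrt{2}\right) = 9878 - 898 \sqrt{2}$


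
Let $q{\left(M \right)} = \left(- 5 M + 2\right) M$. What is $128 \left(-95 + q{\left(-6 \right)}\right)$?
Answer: $-36736$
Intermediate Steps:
$q{\left(M \right)} = M \left(2 - 5 M\right)$ ($q{\left(M \right)} = \left(2 - 5 M\right) M = M \left(2 - 5 M\right)$)
$128 \left(-95 + q{\left(-6 \right)}\right) = 128 \left(-95 - 6 \left(2 - -30\right)\right) = 128 \left(-95 - 6 \left(2 + 30\right)\right) = 128 \left(-95 - 192\right) = 128 \left(-287\right) = -36736$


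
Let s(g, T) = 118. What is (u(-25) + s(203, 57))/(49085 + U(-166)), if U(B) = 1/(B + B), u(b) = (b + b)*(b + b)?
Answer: 869176/16296219 ≈ 0.053336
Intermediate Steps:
u(b) = 4*b² (u(b) = (2*b)*(2*b) = 4*b²)
U(B) = 1/(2*B)
(u(-25) + s(203, 57))/(49085 + U(-166)) = (4*(-25)² + 118)/(49085 + (½)/(-166)) = (4*625 + 118)/(49085 + (½)*(-1/166)) = (2500 + 118)/(49085 - 1/332) = 2618/(16296219/332) = 2618*(332/16296219) = 869176/16296219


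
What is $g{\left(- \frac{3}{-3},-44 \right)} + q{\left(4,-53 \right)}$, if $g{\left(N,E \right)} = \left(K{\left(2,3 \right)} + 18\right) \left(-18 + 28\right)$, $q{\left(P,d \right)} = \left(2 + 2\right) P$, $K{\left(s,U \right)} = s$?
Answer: $216$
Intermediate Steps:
$q{\left(P,d \right)} = 4 P$
$g{\left(N,E \right)} = 200$ ($g{\left(N,E \right)} = \left(2 + 18\right) \left(-18 + 28\right) = 20 \cdot 10 = 200$)
$g{\left(- \frac{3}{-3},-44 \right)} + q{\left(4,-53 \right)} = 200 + 4 \cdot 4 = 200 + 16 = 216$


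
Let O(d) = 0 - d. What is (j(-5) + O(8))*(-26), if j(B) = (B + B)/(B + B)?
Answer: 182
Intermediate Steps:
O(d) = -d
j(B) = 1 (j(B) = (2*B)/((2*B)) = (2*B)*(1/(2*B)) = 1)
(j(-5) + O(8))*(-26) = (1 - 1*8)*(-26) = (1 - 8)*(-26) = -7*(-26) = 182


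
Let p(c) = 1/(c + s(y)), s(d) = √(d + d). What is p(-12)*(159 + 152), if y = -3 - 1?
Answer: -933/38 - 311*I*√2/76 ≈ -24.553 - 5.7871*I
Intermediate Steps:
y = -4
s(d) = √2*√d (s(d) = √(2*d) = √2*√d)
p(c) = 1/(c + 2*I*√2) (p(c) = 1/(c + √2*√(-4)) = 1/(c + √2*(2*I)) = 1/(c + 2*I*√2))
p(-12)*(159 + 152) = (159 + 152)/(-12 + 2*I*√2) = 311/(-12 + 2*I*√2)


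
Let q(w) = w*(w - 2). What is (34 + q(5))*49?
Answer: 2401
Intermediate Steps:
q(w) = w*(-2 + w)
(34 + q(5))*49 = (34 + 5*(-2 + 5))*49 = (34 + 5*3)*49 = (34 + 15)*49 = 49*49 = 2401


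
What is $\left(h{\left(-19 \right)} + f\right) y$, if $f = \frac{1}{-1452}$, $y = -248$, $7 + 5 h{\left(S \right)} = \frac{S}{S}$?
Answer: $\frac{540454}{1815} \approx 297.77$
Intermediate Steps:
$h{\left(S \right)} = - \frac{6}{5}$ ($h{\left(S \right)} = - \frac{7}{5} + \frac{S \frac{1}{S}}{5} = - \frac{7}{5} + \frac{1}{5} \cdot 1 = - \frac{7}{5} + \frac{1}{5} = - \frac{6}{5}$)
$f = - \frac{1}{1452} \approx -0.00068871$
$\left(h{\left(-19 \right)} + f\right) y = \left(- \frac{6}{5} - \frac{1}{1452}\right) \left(-248\right) = \left(- \frac{8717}{7260}\right) \left(-248\right) = \frac{540454}{1815}$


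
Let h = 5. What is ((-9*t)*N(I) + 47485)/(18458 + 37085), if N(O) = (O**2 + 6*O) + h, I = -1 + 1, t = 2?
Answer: 47395/55543 ≈ 0.85330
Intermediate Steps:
I = 0
N(O) = 5 + O**2 + 6*O (N(O) = (O**2 + 6*O) + 5 = 5 + O**2 + 6*O)
((-9*t)*N(I) + 47485)/(18458 + 37085) = ((-9*2)*(5 + 0**2 + 6*0) + 47485)/(18458 + 37085) = (-18*(5 + 0 + 0) + 47485)/55543 = (-18*5 + 47485)*(1/55543) = (-90 + 47485)*(1/55543) = 47395*(1/55543) = 47395/55543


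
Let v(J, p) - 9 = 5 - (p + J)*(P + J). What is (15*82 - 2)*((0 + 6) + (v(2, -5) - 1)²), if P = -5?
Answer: 27016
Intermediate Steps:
v(J, p) = 14 - (-5 + J)*(J + p) (v(J, p) = 9 + (5 - (p + J)*(-5 + J)) = 9 + (5 - (J + p)*(-5 + J)) = 9 + (5 - (-5 + J)*(J + p)) = 14 - (-5 + J)*(J + p))
(15*82 - 2)*((0 + 6) + (v(2, -5) - 1)²) = (15*82 - 2)*((0 + 6) + ((14 - 1*2² + 5*2 + 5*(-5) - 1*2*(-5)) - 1)²) = (1230 - 2)*(6 + ((14 - 1*4 + 10 - 25 + 10) - 1)²) = 1228*(6 + ((14 - 4 + 10 - 25 + 10) - 1)²) = 1228*(6 + (5 - 1)²) = 1228*(6 + 4²) = 1228*(6 + 16) = 1228*22 = 27016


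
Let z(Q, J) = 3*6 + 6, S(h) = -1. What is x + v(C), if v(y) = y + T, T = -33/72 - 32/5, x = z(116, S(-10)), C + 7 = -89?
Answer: -9463/120 ≈ -78.858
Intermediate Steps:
C = -96 (C = -7 - 89 = -96)
z(Q, J) = 24 (z(Q, J) = 18 + 6 = 24)
x = 24
T = -823/120 (T = -33*1/72 - 32*⅕ = -11/24 - 32/5 = -823/120 ≈ -6.8583)
v(y) = -823/120 + y (v(y) = y - 823/120 = -823/120 + y)
x + v(C) = 24 + (-823/120 - 96) = 24 - 12343/120 = -9463/120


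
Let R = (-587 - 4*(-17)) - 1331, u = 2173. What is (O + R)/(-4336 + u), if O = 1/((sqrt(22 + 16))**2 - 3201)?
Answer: 1950517/2280523 ≈ 0.85529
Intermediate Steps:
O = -1/3163 (O = 1/((sqrt(38))**2 - 3201) = 1/(38 - 3201) = 1/(-3163) = -1/3163 ≈ -0.00031616)
R = -1850 (R = (-587 + 68) - 1331 = -519 - 1331 = -1850)
(O + R)/(-4336 + u) = (-1/3163 - 1850)/(-4336 + 2173) = -5851551/3163/(-2163) = -5851551/3163*(-1/2163) = 1950517/2280523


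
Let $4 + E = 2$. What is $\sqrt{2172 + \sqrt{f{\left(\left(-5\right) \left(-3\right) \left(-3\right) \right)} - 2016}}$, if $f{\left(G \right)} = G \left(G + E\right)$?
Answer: $\sqrt{2172 + 3 \sqrt{11}} \approx 46.711$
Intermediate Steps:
$E = -2$ ($E = -4 + 2 = -2$)
$f{\left(G \right)} = G \left(-2 + G\right)$ ($f{\left(G \right)} = G \left(G - 2\right) = G \left(-2 + G\right)$)
$\sqrt{2172 + \sqrt{f{\left(\left(-5\right) \left(-3\right) \left(-3\right) \right)} - 2016}} = \sqrt{2172 + \sqrt{\left(-5\right) \left(-3\right) \left(-3\right) \left(-2 + \left(-5\right) \left(-3\right) \left(-3\right)\right) - 2016}} = \sqrt{2172 + \sqrt{15 \left(-3\right) \left(-2 + 15 \left(-3\right)\right) - 2016}} = \sqrt{2172 + \sqrt{- 45 \left(-2 - 45\right) - 2016}} = \sqrt{2172 + \sqrt{\left(-45\right) \left(-47\right) - 2016}} = \sqrt{2172 + \sqrt{2115 - 2016}} = \sqrt{2172 + \sqrt{99}} = \sqrt{2172 + 3 \sqrt{11}}$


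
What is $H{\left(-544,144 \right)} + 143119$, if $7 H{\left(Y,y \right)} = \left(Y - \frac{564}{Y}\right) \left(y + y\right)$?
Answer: $\frac{2053259}{17} \approx 1.2078 \cdot 10^{5}$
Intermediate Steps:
$H{\left(Y,y \right)} = \frac{2 y \left(Y - \frac{564}{Y}\right)}{7}$ ($H{\left(Y,y \right)} = \frac{\left(Y - \frac{564}{Y}\right) \left(y + y\right)}{7} = \frac{\left(Y - \frac{564}{Y}\right) 2 y}{7} = \frac{2 y \left(Y - \frac{564}{Y}\right)}{7}$)
$H{\left(-544,144 \right)} + 143119 = \frac{2}{7} \cdot 144 \frac{1}{-544} \left(-564 + \left(-544\right)^{2}\right) + 143119 = \frac{2}{7} \cdot 144 \left(- \frac{1}{544}\right) \left(-564 + 295936\right) + 143119 = \frac{2}{7} \cdot 144 \left(- \frac{1}{544}\right) 295372 + 143119 = - \frac{379764}{17} + 143119 = \frac{2053259}{17}$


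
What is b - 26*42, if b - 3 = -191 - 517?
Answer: -1797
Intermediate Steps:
b = -705 (b = 3 + (-191 - 517) = 3 - 708 = -705)
b - 26*42 = -705 - 26*42 = -705 - 1092 = -1797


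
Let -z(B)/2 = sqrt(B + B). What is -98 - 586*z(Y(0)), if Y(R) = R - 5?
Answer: -98 + 1172*I*sqrt(10) ≈ -98.0 + 3706.2*I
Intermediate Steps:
Y(R) = -5 + R
z(B) = -2*sqrt(2)*sqrt(B) (z(B) = -2*sqrt(B + B) = -2*sqrt(2)*sqrt(B))
-98 - 586*z(Y(0)) = -98 - (-1172)*sqrt(2)*sqrt(-5 + 0) = -98 - (-1172)*sqrt(2)*sqrt(-5) = -98 - (-1172)*sqrt(2)*I*sqrt(5) = -98 - (-1172)*I*sqrt(10) = -98 + 1172*I*sqrt(10)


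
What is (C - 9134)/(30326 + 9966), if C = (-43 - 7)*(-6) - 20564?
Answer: -14699/20146 ≈ -0.72962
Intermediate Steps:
C = -20264 (C = -50*(-6) - 20564 = 300 - 20564 = -20264)
(C - 9134)/(30326 + 9966) = (-20264 - 9134)/(30326 + 9966) = -29398/40292 = -29398*1/40292 = -14699/20146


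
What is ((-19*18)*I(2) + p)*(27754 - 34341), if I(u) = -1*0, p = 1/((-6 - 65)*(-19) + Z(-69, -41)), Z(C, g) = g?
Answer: -6587/1308 ≈ -5.0359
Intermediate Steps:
p = 1/1308 (p = 1/((-6 - 65)*(-19) - 41) = 1/(-71*(-19) - 41) = 1/(1349 - 41) = 1/1308 ≈ 0.00076453)
I(u) = 0
((-19*18)*I(2) + p)*(27754 - 34341) = (-19*18*0 + 1/1308)*(27754 - 34341) = (-342*0 + 1/1308)*(-6587) = (0 + 1/1308)*(-6587) = (1/1308)*(-6587) = -6587/1308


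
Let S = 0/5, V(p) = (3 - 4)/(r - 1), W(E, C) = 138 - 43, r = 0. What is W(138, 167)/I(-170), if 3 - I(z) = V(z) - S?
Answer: 95/2 ≈ 47.500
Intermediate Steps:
W(E, C) = 95
V(p) = 1 (V(p) = (3 - 4)/(0 - 1) = -1/(-1) = -1*(-1) = 1)
S = 0 (S = 0*(1/5) = 0)
I(z) = 2 (I(z) = 3 - (1 - 1*0) = 3 - (1 + 0) = 3 - 1*1 = 3 - 1 = 2)
W(138, 167)/I(-170) = 95/2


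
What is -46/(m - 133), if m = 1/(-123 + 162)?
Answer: 897/2593 ≈ 0.34593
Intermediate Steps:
m = 1/39 ≈ 0.025641
-46/(m - 133) = -46/(1/39 - 133) = -46/(-5186/39) = -46*(-39/5186) = 897/2593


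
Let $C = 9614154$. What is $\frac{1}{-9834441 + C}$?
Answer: $- \frac{1}{220287} \approx -4.5395 \cdot 10^{-6}$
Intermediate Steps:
$\frac{1}{-9834441 + C} = \frac{1}{-9834441 + 9614154} = \frac{1}{-220287} = - \frac{1}{220287}$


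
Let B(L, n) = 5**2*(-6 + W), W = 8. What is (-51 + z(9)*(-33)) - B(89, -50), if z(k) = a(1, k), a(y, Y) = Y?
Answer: -398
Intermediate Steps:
z(k) = k
B(L, n) = 50 (B(L, n) = 5**2*(-6 + 8) = 25*2 = 50)
(-51 + z(9)*(-33)) - B(89, -50) = (-51 + 9*(-33)) - 1*50 = (-51 - 297) - 50 = -348 - 50 = -398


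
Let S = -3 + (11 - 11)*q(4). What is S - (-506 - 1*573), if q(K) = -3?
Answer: 1076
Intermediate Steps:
S = -3 (S = -3 + (11 - 11)*(-3) = -3 + 0*(-3) = -3 + 0 = -3)
S - (-506 - 1*573) = -3 - (-506 - 1*573) = -3 - (-506 - 573) = -3 - 1*(-1079) = -3 + 1079 = 1076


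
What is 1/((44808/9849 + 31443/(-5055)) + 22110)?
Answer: 5531855/122300072087 ≈ 4.5232e-5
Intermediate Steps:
1/((44808/9849 + 31443/(-5055)) + 22110) = 1/((44808*(1/9849) + 31443*(-1/5055)) + 22110) = 1/((14936/3283 - 10481/1685) + 22110) = 1/(-9241963/5531855 + 22110) = 1/(122300072087/5531855) = 5531855/122300072087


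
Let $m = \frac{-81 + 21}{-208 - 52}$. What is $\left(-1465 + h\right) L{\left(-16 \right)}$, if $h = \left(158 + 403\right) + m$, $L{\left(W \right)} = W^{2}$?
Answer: $- \frac{3007744}{13} \approx -2.3137 \cdot 10^{5}$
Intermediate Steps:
$m = \frac{3}{13}$ ($m = - \frac{60}{-260} = \left(-60\right) \left(- \frac{1}{260}\right) = \frac{3}{13} \approx 0.23077$)
$h = \frac{7296}{13}$ ($h = \left(158 + 403\right) + \frac{3}{13} = 561 + \frac{3}{13} = \frac{7296}{13} \approx 561.23$)
$\left(-1465 + h\right) L{\left(-16 \right)} = \left(-1465 + \frac{7296}{13}\right) \left(-16\right)^{2} = \left(- \frac{11749}{13}\right) 256 = - \frac{3007744}{13}$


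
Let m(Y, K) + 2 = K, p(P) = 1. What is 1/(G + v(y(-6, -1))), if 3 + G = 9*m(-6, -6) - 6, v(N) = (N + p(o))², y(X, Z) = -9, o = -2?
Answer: -1/17 ≈ -0.058824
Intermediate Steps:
m(Y, K) = -2 + K
v(N) = (1 + N)² (v(N) = (N + 1)² = (1 + N)²)
G = -81 (G = -3 + (9*(-2 - 6) - 6) = -3 + (9*(-8) - 6) = -3 + (-72 - 6) = -3 - 78 = -81)
1/(G + v(y(-6, -1))) = 1/(-81 + (1 - 9)²) = 1/(-81 + (-8)²) = 1/(-81 + 64) = 1/(-17) = -1/17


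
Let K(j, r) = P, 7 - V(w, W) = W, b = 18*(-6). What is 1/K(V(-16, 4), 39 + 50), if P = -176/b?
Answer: 27/44 ≈ 0.61364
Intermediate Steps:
b = -108
V(w, W) = 7 - W
P = 44/27 (P = -176/(-108) = -176*(-1/108) = 44/27 ≈ 1.6296)
K(j, r) = 44/27
1/K(V(-16, 4), 39 + 50) = 1/(44/27) = 27/44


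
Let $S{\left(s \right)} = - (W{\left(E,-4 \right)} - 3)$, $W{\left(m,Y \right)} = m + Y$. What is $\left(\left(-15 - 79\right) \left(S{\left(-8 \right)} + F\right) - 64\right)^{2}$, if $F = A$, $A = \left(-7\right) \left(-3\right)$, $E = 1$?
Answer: $6770404$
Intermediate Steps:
$W{\left(m,Y \right)} = Y + m$
$S{\left(s \right)} = 6$ ($S{\left(s \right)} = - (\left(-4 + 1\right) - 3) = - (-3 - 3) = \left(-1\right) \left(-6\right) = 6$)
$A = 21$
$F = 21$
$\left(\left(-15 - 79\right) \left(S{\left(-8 \right)} + F\right) - 64\right)^{2} = \left(\left(-15 - 79\right) \left(6 + 21\right) - 64\right)^{2} = \left(\left(-94\right) 27 - 64\right)^{2} = \left(-2538 - 64\right)^{2} = \left(-2602\right)^{2} = 6770404$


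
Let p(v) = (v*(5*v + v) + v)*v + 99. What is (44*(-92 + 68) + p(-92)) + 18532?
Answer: -4646089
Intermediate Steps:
p(v) = 99 + v*(v + 6*v²) (p(v) = (v*(6*v) + v)*v + 99 = (6*v² + v)*v + 99 = (v + 6*v²)*v + 99 = v*(v + 6*v²) + 99 = 99 + v*(v + 6*v²))
(44*(-92 + 68) + p(-92)) + 18532 = (44*(-92 + 68) + (99 + (-92)² + 6*(-92)³)) + 18532 = (44*(-24) + (99 + 8464 + 6*(-778688))) + 18532 = (-1056 + (99 + 8464 - 4672128)) + 18532 = (-1056 - 4663565) + 18532 = -4664621 + 18532 = -4646089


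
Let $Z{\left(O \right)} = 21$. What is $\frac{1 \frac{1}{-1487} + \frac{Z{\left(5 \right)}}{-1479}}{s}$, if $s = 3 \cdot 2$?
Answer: $- \frac{1817}{733091} \approx -0.0024785$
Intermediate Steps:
$s = 6$
$\frac{1 \frac{1}{-1487} + \frac{Z{\left(5 \right)}}{-1479}}{s} = \frac{1 \frac{1}{-1487} + \frac{21}{-1479}}{6} = \frac{1 \left(- \frac{1}{1487}\right) + 21 \left(- \frac{1}{1479}\right)}{6} = \frac{- \frac{1}{1487} - \frac{7}{493}}{6} = \frac{1}{6} \left(- \frac{10902}{733091}\right) = - \frac{1817}{733091}$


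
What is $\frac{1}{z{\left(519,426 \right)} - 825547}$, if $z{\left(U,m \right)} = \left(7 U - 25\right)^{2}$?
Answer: $\frac{1}{12192117} \approx 8.202 \cdot 10^{-8}$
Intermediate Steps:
$z{\left(U,m \right)} = \left(-25 + 7 U\right)^{2}$
$\frac{1}{z{\left(519,426 \right)} - 825547} = \frac{1}{\left(-25 + 7 \cdot 519\right)^{2} - 825547} = \frac{1}{\left(-25 + 3633\right)^{2} - 825547} = \frac{1}{3608^{2} - 825547} = \frac{1}{13017664 - 825547} = \frac{1}{12192117}$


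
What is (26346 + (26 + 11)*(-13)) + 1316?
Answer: 27181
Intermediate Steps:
(26346 + (26 + 11)*(-13)) + 1316 = (26346 + 37*(-13)) + 1316 = (26346 - 481) + 1316 = 25865 + 1316 = 27181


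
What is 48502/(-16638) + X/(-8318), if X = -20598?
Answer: -15182528/34598721 ≈ -0.43882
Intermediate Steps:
48502/(-16638) + X/(-8318) = 48502/(-16638) - 20598/(-8318) = 48502*(-1/16638) - 20598*(-1/8318) = -24251/8319 + 10299/4159 = -15182528/34598721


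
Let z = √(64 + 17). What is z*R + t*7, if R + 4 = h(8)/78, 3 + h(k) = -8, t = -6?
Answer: -2061/26 ≈ -79.269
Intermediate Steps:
h(k) = -11 (h(k) = -3 - 8 = -11)
R = -323/78 (R = -4 - 11/78 = -323/78 ≈ -4.1410)
z = 9 (z = √81 = 9)
z*R + t*7 = 9*(-323/78) - 6*7 = -969/26 - 42 = -2061/26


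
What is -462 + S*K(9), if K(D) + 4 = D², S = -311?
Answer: -24409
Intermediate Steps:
K(D) = -4 + D²
-462 + S*K(9) = -462 - 311*(-4 + 9²) = -462 - 311*(-4 + 81) = -462 - 311*77 = -462 - 23947 = -24409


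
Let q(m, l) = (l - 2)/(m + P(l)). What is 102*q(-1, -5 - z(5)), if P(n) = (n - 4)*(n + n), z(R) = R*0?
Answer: -714/89 ≈ -8.0225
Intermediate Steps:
z(R) = 0
P(n) = 2*n*(-4 + n) (P(n) = (-4 + n)*(2*n) = 2*n*(-4 + n))
q(m, l) = (-2 + l)/(m + 2*l*(-4 + l)) (q(m, l) = (l - 2)/(m + 2*l*(-4 + l)) = (-2 + l)/(m + 2*l*(-4 + l)))
102*q(-1, -5 - z(5)) = 102*((-2 + (-5 - 1*0))/(-1 + 2*(-5 - 1*0)*(-4 + (-5 - 1*0)))) = 102*((-2 + (-5 + 0))/(-1 + 2*(-5 + 0)*(-4 + (-5 + 0)))) = 102*((-2 - 5)/(-1 + 2*(-5)*(-4 - 5))) = 102*(-7/(-1 + 2*(-5)*(-9))) = 102*(-7/(-1 + 90)) = 102*(-7/89) = -714/89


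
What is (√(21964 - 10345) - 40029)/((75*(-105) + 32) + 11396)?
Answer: -3639/323 + 3*√1291/3553 ≈ -11.236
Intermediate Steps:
(√(21964 - 10345) - 40029)/((75*(-105) + 32) + 11396) = (√11619 - 40029)/((-7875 + 32) + 11396) = (3*√1291 - 40029)/(-7843 + 11396) = (-40029 + 3*√1291)/3553 = (-40029 + 3*√1291)*(1/3553) = -3639/323 + 3*√1291/3553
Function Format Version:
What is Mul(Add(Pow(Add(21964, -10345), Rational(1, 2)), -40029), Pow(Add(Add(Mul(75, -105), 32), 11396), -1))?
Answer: Add(Rational(-3639, 323), Mul(Rational(3, 3553), Pow(1291, Rational(1, 2)))) ≈ -11.236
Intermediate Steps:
Mul(Add(Pow(Add(21964, -10345), Rational(1, 2)), -40029), Pow(Add(Add(Mul(75, -105), 32), 11396), -1)) = Mul(Add(Pow(11619, Rational(1, 2)), -40029), Pow(Add(Add(-7875, 32), 11396), -1)) = Mul(Add(Mul(3, Pow(1291, Rational(1, 2))), -40029), Pow(Add(-7843, 11396), -1)) = Mul(Add(-40029, Mul(3, Pow(1291, Rational(1, 2)))), Pow(3553, -1)) = Mul(Add(-40029, Mul(3, Pow(1291, Rational(1, 2)))), Rational(1, 3553)) = Add(Rational(-3639, 323), Mul(Rational(3, 3553), Pow(1291, Rational(1, 2))))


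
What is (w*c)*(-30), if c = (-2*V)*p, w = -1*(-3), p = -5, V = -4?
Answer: 3600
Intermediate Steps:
w = 3
c = -40 (c = -2*(-4)*(-5) = 8*(-5) = -40)
(w*c)*(-30) = (3*(-40))*(-30) = -120*(-30) = 3600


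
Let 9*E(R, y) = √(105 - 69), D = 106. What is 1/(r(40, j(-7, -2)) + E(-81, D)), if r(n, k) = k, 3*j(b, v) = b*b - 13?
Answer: 3/38 ≈ 0.078947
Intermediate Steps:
j(b, v) = -13/3 + b²/3 (j(b, v) = (b*b - 13)/3 = (b² - 13)/3 = (-13 + b²)/3 = -13/3 + b²/3)
E(R, y) = ⅔ (E(R, y) = √(105 - 69)/9 = √36/9 = (⅑)*6 = ⅔)
1/(r(40, j(-7, -2)) + E(-81, D)) = 1/((-13/3 + (⅓)*(-7)²) + ⅔) = 1/((-13/3 + (⅓)*49) + ⅔) = 1/((-13/3 + 49/3) + ⅔) = 1/(12 + ⅔) = 1/(38/3) = 3/38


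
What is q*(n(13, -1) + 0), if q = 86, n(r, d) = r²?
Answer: 14534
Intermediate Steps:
q*(n(13, -1) + 0) = 86*(13² + 0) = 86*(169 + 0) = 86*169 = 14534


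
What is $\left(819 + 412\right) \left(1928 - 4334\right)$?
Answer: $-2961786$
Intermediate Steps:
$\left(819 + 412\right) \left(1928 - 4334\right) = 1231 \left(-2406\right) = -2961786$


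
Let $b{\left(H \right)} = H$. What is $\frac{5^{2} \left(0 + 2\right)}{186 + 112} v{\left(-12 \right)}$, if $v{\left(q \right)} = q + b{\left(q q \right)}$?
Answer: $\frac{3300}{149} \approx 22.148$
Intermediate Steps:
$v{\left(q \right)} = q + q^{2}$ ($v{\left(q \right)} = q + q q = q + q^{2}$)
$\frac{5^{2} \left(0 + 2\right)}{186 + 112} v{\left(-12 \right)} = \frac{5^{2} \left(0 + 2\right)}{186 + 112} \left(- 12 \left(1 - 12\right)\right) = \frac{25 \cdot 2}{298} \left(\left(-12\right) \left(-11\right)\right) = 50 \cdot \frac{1}{298} \cdot 132 = \frac{25}{149} \cdot 132 = \frac{3300}{149}$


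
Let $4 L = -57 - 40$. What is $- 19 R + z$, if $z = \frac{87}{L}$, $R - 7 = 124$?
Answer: $- \frac{241781}{97} \approx -2492.6$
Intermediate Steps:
$L = - \frac{97}{4}$ ($L = \frac{-57 - 40}{4} = \frac{1}{4} \left(-97\right) = - \frac{97}{4} \approx -24.25$)
$R = 131$ ($R = 7 + 124 = 131$)
$z = - \frac{348}{97}$ ($z = \frac{87}{- \frac{97}{4}} = 87 \left(- \frac{4}{97}\right) = - \frac{348}{97} \approx -3.5876$)
$- 19 R + z = \left(-19\right) 131 - \frac{348}{97} = -2489 - \frac{348}{97} = - \frac{241781}{97}$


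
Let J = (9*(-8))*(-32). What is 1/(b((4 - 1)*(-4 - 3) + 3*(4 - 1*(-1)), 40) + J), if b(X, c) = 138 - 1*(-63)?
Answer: 1/2505 ≈ 0.00039920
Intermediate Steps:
b(X, c) = 201 (b(X, c) = 138 + 63 = 201)
J = 2304 (J = -72*(-32) = 2304)
1/(b((4 - 1)*(-4 - 3) + 3*(4 - 1*(-1)), 40) + J) = 1/(201 + 2304) = 1/2505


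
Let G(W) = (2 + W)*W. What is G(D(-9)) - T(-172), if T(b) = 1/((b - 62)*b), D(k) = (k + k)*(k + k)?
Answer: 4251154751/40248 ≈ 1.0562e+5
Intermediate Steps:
D(k) = 4*k² (D(k) = (2*k)*(2*k) = 4*k²)
G(W) = W*(2 + W)
T(b) = 1/(b*(-62 + b)) (T(b) = 1/((-62 + b)*b) = 1/(b*(-62 + b)))
G(D(-9)) - T(-172) = (4*(-9)²)*(2 + 4*(-9)²) - 1/((-172)*(-62 - 172)) = (4*81)*(2 + 4*81) - (-1)/(172*(-234)) = 324*(2 + 324) - (-1)*(-1)/(172*234) = 324*326 - 1*1/40248 = 105624 - 1/40248 = 4251154751/40248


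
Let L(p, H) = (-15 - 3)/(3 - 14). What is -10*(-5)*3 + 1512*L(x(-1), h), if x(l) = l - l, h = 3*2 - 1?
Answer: 28866/11 ≈ 2624.2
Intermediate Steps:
h = 5 (h = 6 - 1 = 5)
x(l) = 0
L(p, H) = 18/11 (L(p, H) = -18/(-11) = -18*(-1/11) = 18/11)
-10*(-5)*3 + 1512*L(x(-1), h) = -10*(-5)*3 + 1512*(18/11) = 50*3 + 27216/11 = 150 + 27216/11 = 28866/11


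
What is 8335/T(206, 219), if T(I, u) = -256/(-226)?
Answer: 941855/128 ≈ 7358.2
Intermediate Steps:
T(I, u) = 128/113 (T(I, u) = -256*(-1/226) = 128/113)
8335/T(206, 219) = 8335/(128/113) = 8335*(113/128) = 941855/128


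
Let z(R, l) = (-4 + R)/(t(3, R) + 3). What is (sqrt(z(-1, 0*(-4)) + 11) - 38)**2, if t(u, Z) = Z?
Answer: (76 - sqrt(34))**2/4 ≈ 1230.9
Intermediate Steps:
z(R, l) = (-4 + R)/(3 + R) (z(R, l) = (-4 + R)/(R + 3) = (-4 + R)/(3 + R))
(sqrt(z(-1, 0*(-4)) + 11) - 38)**2 = (sqrt((-4 - 1)/(3 - 1) + 11) - 38)**2 = (sqrt(-5/2 + 11) - 38)**2 = (sqrt(17/2) - 38)**2 = (sqrt(34)/2 - 38)**2 = (-38 + sqrt(34)/2)**2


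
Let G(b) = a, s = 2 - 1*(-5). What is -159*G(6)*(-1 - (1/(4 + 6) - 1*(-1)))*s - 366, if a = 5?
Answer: 22641/2 ≈ 11321.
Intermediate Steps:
s = 7 (s = 2 + 5 = 7)
G(b) = 5
-159*G(6)*(-1 - (1/(4 + 6) - 1*(-1)))*s - 366 = -159*5*(-1 - (1/(4 + 6) - 1*(-1)))*7 - 366 = -159*5*(-1 - (1/10 + 1))*7 - 366 = -159*5*(-1 - (⅒ + 1))*7 - 366 = -159*5*(-1 - 1*11/10)*7 - 366 = -159*5*(-1 - 11/10)*7 - 366 = -159*5*(-21/10)*7 - 366 = -(-3339)*7/2 - 366 = -159*(-147/2) - 366 = 23373/2 - 366 = 22641/2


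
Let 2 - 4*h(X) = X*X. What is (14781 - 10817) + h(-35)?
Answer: 14633/4 ≈ 3658.3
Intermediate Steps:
h(X) = 1/2 - X**2/4 (h(X) = 1/2 - X*X/4 = 1/2 - X**2/4)
(14781 - 10817) + h(-35) = (14781 - 10817) + (1/2 - 1/4*(-35)**2) = 3964 + (1/2 - 1/4*1225) = 3964 + (1/2 - 1225/4) = 3964 - 1223/4 = 14633/4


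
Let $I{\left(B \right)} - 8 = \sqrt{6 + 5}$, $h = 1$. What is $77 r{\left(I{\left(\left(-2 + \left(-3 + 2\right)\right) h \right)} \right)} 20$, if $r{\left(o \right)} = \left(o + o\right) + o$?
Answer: $36960 + 4620 \sqrt{11} \approx 52283.0$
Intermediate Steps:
$I{\left(B \right)} = 8 + \sqrt{11}$ ($I{\left(B \right)} = 8 + \sqrt{6 + 5} = 8 + \sqrt{11}$)
$r{\left(o \right)} = 3 o$ ($r{\left(o \right)} = 2 o + o = 3 o$)
$77 r{\left(I{\left(\left(-2 + \left(-3 + 2\right)\right) h \right)} \right)} 20 = 77 \cdot 3 \left(8 + \sqrt{11}\right) 20 = 77 \left(24 + 3 \sqrt{11}\right) 20 = \left(1848 + 231 \sqrt{11}\right) 20 = 36960 + 4620 \sqrt{11}$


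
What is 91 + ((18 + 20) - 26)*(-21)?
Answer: -161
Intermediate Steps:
91 + ((18 + 20) - 26)*(-21) = 91 + (38 - 26)*(-21) = 91 + 12*(-21) = 91 - 252 = -161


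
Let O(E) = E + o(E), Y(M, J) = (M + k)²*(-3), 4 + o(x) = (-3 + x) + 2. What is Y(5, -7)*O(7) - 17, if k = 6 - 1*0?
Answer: -3284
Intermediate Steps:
k = 6 (k = 6 + 0 = 6)
o(x) = -5 + x (o(x) = -4 + ((-3 + x) + 2) = -4 + (-1 + x) = -5 + x)
Y(M, J) = -3*(6 + M)² (Y(M, J) = (M + 6)²*(-3) = (6 + M)²*(-3) = -3*(6 + M)²)
O(E) = -5 + 2*E (O(E) = E + (-5 + E) = -5 + 2*E)
Y(5, -7)*O(7) - 17 = (-3*(6 + 5)²)*(-5 + 2*7) - 17 = (-3*11²)*(-5 + 14) - 17 = -3*121*9 - 17 = -363*9 - 17 = -3267 - 17 = -3284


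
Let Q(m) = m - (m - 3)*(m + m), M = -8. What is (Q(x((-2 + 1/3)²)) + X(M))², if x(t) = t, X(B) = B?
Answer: 104329/6561 ≈ 15.901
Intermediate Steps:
Q(m) = m - 2*m*(-3 + m) (Q(m) = m - (-3 + m)*2*m = m - 2*m*(-3 + m))
(Q(x((-2 + 1/3)²)) + X(M))² = ((-2 + 1/3)²*(7 - 2*(-2 + 1/3)²) - 8)² = ((-2 + 1*(⅓))²*(7 - 2*(-2 + 1*(⅓))²) - 8)² = ((-2 + ⅓)²*(7 - 2*(-2 + ⅓)²) - 8)² = ((-5/3)²*(7 - 2*(-5/3)²) - 8)² = (25*(7 - 2*25/9)/9 - 8)² = (25*(7 - 50/9)/9 - 8)² = ((25/9)*(13/9) - 8)² = (325/81 - 8)² = (-323/81)² = 104329/6561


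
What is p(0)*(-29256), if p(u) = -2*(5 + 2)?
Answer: 409584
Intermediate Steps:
p(u) = -14 (p(u) = -2*7 = -14)
p(0)*(-29256) = -14*(-29256) = 409584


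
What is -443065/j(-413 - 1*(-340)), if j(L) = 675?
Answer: -88613/135 ≈ -656.39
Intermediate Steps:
-443065/j(-413 - 1*(-340)) = -443065/675 = -443065*1/675 = -88613/135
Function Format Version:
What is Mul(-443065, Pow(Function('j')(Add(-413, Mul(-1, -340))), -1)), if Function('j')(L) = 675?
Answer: Rational(-88613, 135) ≈ -656.39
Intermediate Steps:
Mul(-443065, Pow(Function('j')(Add(-413, Mul(-1, -340))), -1)) = Mul(-443065, Pow(675, -1)) = Mul(-443065, Rational(1, 675)) = Rational(-88613, 135)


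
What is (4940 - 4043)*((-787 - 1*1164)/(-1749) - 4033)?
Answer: -2108478034/583 ≈ -3.6166e+6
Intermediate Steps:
(4940 - 4043)*((-787 - 1*1164)/(-1749) - 4033) = 897*((-787 - 1164)*(-1/1749) - 4033) = 897*(-1951*(-1/1749) - 4033) = 897*(1951/1749 - 4033) = 897*(-7051766/1749) = -2108478034/583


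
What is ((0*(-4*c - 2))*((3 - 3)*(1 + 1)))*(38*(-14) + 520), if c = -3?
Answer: 0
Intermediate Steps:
((0*(-4*c - 2))*((3 - 3)*(1 + 1)))*(38*(-14) + 520) = ((0*(-4*(-3) - 2))*((3 - 3)*(1 + 1)))*(38*(-14) + 520) = ((0*(12 - 2))*(0*2))*(-532 + 520) = ((0*10)*0)*(-12) = (0*0)*(-12) = 0*(-12) = 0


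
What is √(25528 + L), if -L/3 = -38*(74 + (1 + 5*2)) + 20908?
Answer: I*√27506 ≈ 165.85*I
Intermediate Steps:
L = -53034 (L = -3*(-38*(74 + (1 + 5*2)) + 20908) = -3*(-38*(74 + (1 + 10)) + 20908) = -3*(-38*(74 + 11) + 20908) = -3*(-38*85 + 20908) = -3*(-3230 + 20908) = -3*17678 = -53034)
√(25528 + L) = √(25528 - 53034) = √(-27506) = I*√27506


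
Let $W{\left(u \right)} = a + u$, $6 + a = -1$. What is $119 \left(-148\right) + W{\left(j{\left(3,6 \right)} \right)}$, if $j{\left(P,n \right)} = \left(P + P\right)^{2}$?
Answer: $-17583$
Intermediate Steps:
$j{\left(P,n \right)} = 4 P^{2}$ ($j{\left(P,n \right)} = \left(2 P\right)^{2} = 4 P^{2}$)
$a = -7$ ($a = -6 - 1 = -7$)
$W{\left(u \right)} = -7 + u$
$119 \left(-148\right) + W{\left(j{\left(3,6 \right)} \right)} = 119 \left(-148\right) - \left(7 - 4 \cdot 3^{2}\right) = -17612 + \left(-7 + 4 \cdot 9\right) = -17612 + \left(-7 + 36\right) = -17612 + 29 = -17583$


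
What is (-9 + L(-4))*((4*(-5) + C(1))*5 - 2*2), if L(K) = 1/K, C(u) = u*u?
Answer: 3663/4 ≈ 915.75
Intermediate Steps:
C(u) = u²
(-9 + L(-4))*((4*(-5) + C(1))*5 - 2*2) = (-9 + 1/(-4))*((4*(-5) + 1²)*5 - 2*2) = (-9 - ¼)*((-20 + 1)*5 - 4) = -37*(-19*5 - 4)/4 = -37*(-95 - 4)/4 = -37/4*(-99) = 3663/4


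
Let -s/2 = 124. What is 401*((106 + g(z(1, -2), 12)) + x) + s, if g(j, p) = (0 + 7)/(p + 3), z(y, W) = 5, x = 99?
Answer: 1232162/15 ≈ 82144.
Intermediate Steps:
s = -248 (s = -2*124 = -248)
g(j, p) = 7/(3 + p)
401*((106 + g(z(1, -2), 12)) + x) + s = 401*((106 + 7/(3 + 12)) + 99) - 248 = 401*((106 + 7/15) + 99) - 248 = 401*(1597/15 + 99) - 248 = 401*(3082/15) - 248 = 1235882/15 - 248 = 1232162/15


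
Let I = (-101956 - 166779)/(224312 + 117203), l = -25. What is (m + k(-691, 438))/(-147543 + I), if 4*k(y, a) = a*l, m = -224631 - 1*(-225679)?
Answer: 230795837/20155366552 ≈ 0.011451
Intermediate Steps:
m = 1048 (m = -224631 + 225679 = 1048)
k(y, a) = -25*a/4 (k(y, a) = (a*(-25))/4 = (-25*a)/4 = -25*a/4)
I = -53747/68303 (I = -268735/341515 = -268735*1/341515 = -53747/68303 ≈ -0.78689)
(m + k(-691, 438))/(-147543 + I) = (1048 - 25/4*438)/(-147543 - 53747/68303) = (1048 - 5475/2)/(-10077683276/68303) = -3379/2*(-68303/10077683276) = 230795837/20155366552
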